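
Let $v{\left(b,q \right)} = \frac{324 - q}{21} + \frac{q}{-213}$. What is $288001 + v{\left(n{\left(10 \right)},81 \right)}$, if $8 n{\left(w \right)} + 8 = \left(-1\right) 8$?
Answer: $\frac{143142059}{497} \approx 2.8801 \cdot 10^{5}$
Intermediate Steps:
$n{\left(w \right)} = -2$ ($n{\left(w \right)} = -1 + \frac{\left(-1\right) 8}{8} = -1 + \frac{1}{8} \left(-8\right) = -1 - 1 = -2$)
$v{\left(b,q \right)} = \frac{108}{7} - \frac{26 q}{497}$ ($v{\left(b,q \right)} = \left(324 - q\right) \frac{1}{21} + q \left(- \frac{1}{213}\right) = \left(\frac{108}{7} - \frac{q}{21}\right) - \frac{q}{213} = \frac{108}{7} - \frac{26 q}{497}$)
$288001 + v{\left(n{\left(10 \right)},81 \right)} = 288001 + \left(\frac{108}{7} - \frac{2106}{497}\right) = 288001 + \frac{5562}{497} = \frac{143142059}{497}$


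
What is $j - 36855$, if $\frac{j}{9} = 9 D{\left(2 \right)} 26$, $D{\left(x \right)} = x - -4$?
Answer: $-24219$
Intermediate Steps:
$D{\left(x \right)} = 4 + x$ ($D{\left(x \right)} = x + 4 = 4 + x$)
$j = 12636$ ($j = 9 \cdot 9 \left(4 + 2\right) 26 = 9 \cdot 9 \cdot 6 \cdot 26 = 9 \cdot 54 \cdot 26 = 9 \cdot 1404 = 12636$)
$j - 36855 = 12636 - 36855 = -24219$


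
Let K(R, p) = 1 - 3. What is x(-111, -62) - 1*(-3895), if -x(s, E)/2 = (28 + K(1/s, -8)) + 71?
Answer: 3701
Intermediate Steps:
K(R, p) = -2
x(s, E) = -194 (x(s, E) = -2*((28 - 2) + 71) = -2*(26 + 71) = -2*97 = -194)
x(-111, -62) - 1*(-3895) = -194 - 1*(-3895) = -194 + 3895 = 3701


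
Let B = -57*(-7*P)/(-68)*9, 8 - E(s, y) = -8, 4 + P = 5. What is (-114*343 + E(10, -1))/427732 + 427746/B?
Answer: -2073577449787/255997602 ≈ -8100.0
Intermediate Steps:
P = 1 (P = -4 + 5 = 1)
E(s, y) = 16 (E(s, y) = 8 - 1*(-8) = 8 + 8 = 16)
B = -3591/68 (B = -57*(-7*1)/(-68)*9 = -(-399)*(-1)/68*9 = -57*7/68*9 = -399/68*9 = -3591/68 ≈ -52.809)
(-114*343 + E(10, -1))/427732 + 427746/B = (-114*343 + 16)/427732 + 427746/(-3591/68) = (-39102 + 16)*(1/427732) + 427746*(-68/3591) = -39086*1/427732 - 9695576/1197 = -19543/213866 - 9695576/1197 = -2073577449787/255997602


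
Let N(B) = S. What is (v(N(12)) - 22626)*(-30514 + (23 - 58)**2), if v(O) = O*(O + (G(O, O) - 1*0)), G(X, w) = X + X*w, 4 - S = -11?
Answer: 550662489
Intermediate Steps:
S = 15 (S = 4 - 1*(-11) = 4 + 11 = 15)
N(B) = 15
v(O) = O*(O + O*(1 + O)) (v(O) = O*(O + (O*(1 + O) - 1*0)) = O*(O + (O*(1 + O) + 0)) = O*(O + O*(1 + O)))
(v(N(12)) - 22626)*(-30514 + (23 - 58)**2) = (15**2*(2 + 15) - 22626)*(-30514 + (23 - 58)**2) = (225*17 - 22626)*(-30514 + (-35)**2) = (3825 - 22626)*(-30514 + 1225) = -18801*(-29289) = 550662489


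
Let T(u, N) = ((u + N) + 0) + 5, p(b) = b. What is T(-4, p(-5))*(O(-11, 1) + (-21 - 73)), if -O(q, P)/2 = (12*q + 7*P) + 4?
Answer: -592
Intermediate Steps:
O(q, P) = -8 - 24*q - 14*P (O(q, P) = -2*((12*q + 7*P) + 4) = -2*((7*P + 12*q) + 4) = -2*(4 + 7*P + 12*q) = -8 - 24*q - 14*P)
T(u, N) = 5 + N + u (T(u, N) = ((N + u) + 0) + 5 = (N + u) + 5 = 5 + N + u)
T(-4, p(-5))*(O(-11, 1) + (-21 - 73)) = (5 - 5 - 4)*((-8 - 24*(-11) - 14*1) + (-21 - 73)) = -4*((-8 + 264 - 14) - 94) = -4*(242 - 94) = -4*148 = -592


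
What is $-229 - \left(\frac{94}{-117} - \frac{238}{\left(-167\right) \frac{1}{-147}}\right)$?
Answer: $- \frac{365371}{19539} \approx -18.7$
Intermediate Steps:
$-229 - \left(\frac{94}{-117} - \frac{238}{\left(-167\right) \frac{1}{-147}}\right) = -229 - \left(94 \left(- \frac{1}{117}\right) - \frac{238}{\left(-167\right) \left(- \frac{1}{147}\right)}\right) = -229 - \left(- \frac{94}{117} - \frac{238}{\frac{167}{147}}\right) = -229 - \left(- \frac{94}{117} - \frac{34986}{167}\right) = -229 - - \frac{4109060}{19539} = -229 + \frac{4109060}{19539} = - \frac{365371}{19539}$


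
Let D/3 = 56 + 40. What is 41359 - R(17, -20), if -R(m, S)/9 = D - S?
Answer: 44131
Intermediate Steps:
D = 288 (D = 3*(56 + 40) = 3*96 = 288)
R(m, S) = -2592 + 9*S (R(m, S) = -9*(288 - S) = -2592 + 9*S)
41359 - R(17, -20) = 41359 - (-2592 + 9*(-20)) = 41359 - (-2592 - 180) = 41359 - 1*(-2772) = 41359 + 2772 = 44131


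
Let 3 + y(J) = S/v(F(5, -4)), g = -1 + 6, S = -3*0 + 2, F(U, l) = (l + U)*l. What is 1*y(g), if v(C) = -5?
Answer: -17/5 ≈ -3.4000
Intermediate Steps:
F(U, l) = l*(U + l) (F(U, l) = (U + l)*l = l*(U + l))
S = 2 (S = 0 + 2 = 2)
g = 5
y(J) = -17/5 (y(J) = -3 + 2/(-5) = -3 + 2*(-⅕) = -3 - ⅖ = -17/5)
1*y(g) = 1*(-17/5) = -17/5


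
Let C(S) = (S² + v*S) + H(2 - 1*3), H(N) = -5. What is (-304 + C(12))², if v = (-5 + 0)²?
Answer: 18225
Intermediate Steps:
v = 25 (v = (-5)² = 25)
C(S) = -5 + S² + 25*S (C(S) = (S² + 25*S) - 5 = -5 + S² + 25*S)
(-304 + C(12))² = (-304 + (-5 + 12² + 25*12))² = (-304 + (-5 + 144 + 300))² = (-304 + 439)² = 135² = 18225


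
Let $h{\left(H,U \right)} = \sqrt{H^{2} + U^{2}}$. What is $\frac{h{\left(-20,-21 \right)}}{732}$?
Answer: $\frac{29}{732} \approx 0.039617$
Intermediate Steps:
$\frac{h{\left(-20,-21 \right)}}{732} = \frac{\sqrt{\left(-20\right)^{2} + \left(-21\right)^{2}}}{732} = \sqrt{400 + 441} \cdot \frac{1}{732} = \sqrt{841} \cdot \frac{1}{732} = 29 \cdot \frac{1}{732} = \frac{29}{732}$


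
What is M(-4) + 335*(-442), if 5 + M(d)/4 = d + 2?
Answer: -148098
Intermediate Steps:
M(d) = -12 + 4*d (M(d) = -20 + 4*(d + 2) = -20 + 4*(2 + d) = -20 + (8 + 4*d) = -12 + 4*d)
M(-4) + 335*(-442) = (-12 + 4*(-4)) + 335*(-442) = (-12 - 16) - 148070 = -28 - 148070 = -148098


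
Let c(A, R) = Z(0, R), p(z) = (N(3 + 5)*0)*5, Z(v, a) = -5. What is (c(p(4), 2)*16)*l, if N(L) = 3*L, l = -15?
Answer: 1200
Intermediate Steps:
p(z) = 0 (p(z) = ((3*(3 + 5))*0)*5 = ((3*8)*0)*5 = (24*0)*5 = 0*5 = 0)
c(A, R) = -5
(c(p(4), 2)*16)*l = -5*16*(-15) = -80*(-15) = 1200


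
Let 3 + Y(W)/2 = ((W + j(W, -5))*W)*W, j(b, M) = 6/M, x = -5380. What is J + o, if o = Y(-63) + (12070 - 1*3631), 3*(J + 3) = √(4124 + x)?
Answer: -2505948/5 + 2*I*√314/3 ≈ -5.0119e+5 + 11.813*I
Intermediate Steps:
Y(W) = -6 + 2*W²*(-6/5 + W) (Y(W) = -6 + 2*(((W + 6/(-5))*W)*W) = -6 + 2*(((W + 6*(-⅕))*W)*W) = -6 + 2*(((W - 6/5)*W)*W) = -6 + 2*(((-6/5 + W)*W)*W) = -6 + 2*((W*(-6/5 + W))*W) = -6 + 2*(W²*(-6/5 + W)) = -6 + 2*W²*(-6/5 + W))
J = -3 + 2*I*√314/3 (J = -3 + √(4124 - 5380)/3 = -3 + √(-1256)/3 = -3 + (2*I*√314)/3 = -3 + 2*I*√314/3 ≈ -3.0 + 11.813*I)
o = -2505933/5 (o = (-6 + 2*(-63)³ - 12/5*(-63)²) + (12070 - 1*3631) = (-6 + 2*(-250047) - 12/5*3969) + (12070 - 3631) = (-6 - 500094 - 47628/5) + 8439 = -2548128/5 + 8439 = -2505933/5 ≈ -5.0119e+5)
J + o = (-3 + 2*I*√314/3) - 2505933/5 = -2505948/5 + 2*I*√314/3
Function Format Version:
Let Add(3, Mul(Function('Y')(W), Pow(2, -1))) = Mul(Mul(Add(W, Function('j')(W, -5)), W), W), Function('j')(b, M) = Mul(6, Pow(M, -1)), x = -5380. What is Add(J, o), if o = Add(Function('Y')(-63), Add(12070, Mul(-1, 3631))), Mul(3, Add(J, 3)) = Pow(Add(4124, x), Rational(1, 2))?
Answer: Add(Rational(-2505948, 5), Mul(Rational(2, 3), I, Pow(314, Rational(1, 2)))) ≈ Add(-5.0119e+5, Mul(11.813, I))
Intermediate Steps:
Function('Y')(W) = Add(-6, Mul(2, Pow(W, 2), Add(Rational(-6, 5), W))) (Function('Y')(W) = Add(-6, Mul(2, Mul(Mul(Add(W, Mul(6, Pow(-5, -1))), W), W))) = Add(-6, Mul(2, Mul(Mul(Add(W, Mul(6, Rational(-1, 5))), W), W))) = Add(-6, Mul(2, Mul(Mul(Add(W, Rational(-6, 5)), W), W))) = Add(-6, Mul(2, Mul(Mul(Add(Rational(-6, 5), W), W), W))) = Add(-6, Mul(2, Mul(Mul(W, Add(Rational(-6, 5), W)), W))) = Add(-6, Mul(2, Mul(Pow(W, 2), Add(Rational(-6, 5), W)))) = Add(-6, Mul(2, Pow(W, 2), Add(Rational(-6, 5), W))))
J = Add(-3, Mul(Rational(2, 3), I, Pow(314, Rational(1, 2)))) (J = Add(-3, Mul(Rational(1, 3), Pow(Add(4124, -5380), Rational(1, 2)))) = Add(-3, Mul(Rational(1, 3), Pow(-1256, Rational(1, 2)))) = Add(-3, Mul(Rational(1, 3), Mul(2, I, Pow(314, Rational(1, 2))))) = Add(-3, Mul(Rational(2, 3), I, Pow(314, Rational(1, 2)))) ≈ Add(-3.0000, Mul(11.813, I)))
o = Rational(-2505933, 5) (o = Add(Add(-6, Mul(2, Pow(-63, 3)), Mul(Rational(-12, 5), Pow(-63, 2))), Add(12070, Mul(-1, 3631))) = Add(Add(-6, Mul(2, -250047), Mul(Rational(-12, 5), 3969)), Add(12070, -3631)) = Add(Add(-6, -500094, Rational(-47628, 5)), 8439) = Add(Rational(-2548128, 5), 8439) = Rational(-2505933, 5) ≈ -5.0119e+5)
Add(J, o) = Add(Add(-3, Mul(Rational(2, 3), I, Pow(314, Rational(1, 2)))), Rational(-2505933, 5)) = Add(Rational(-2505948, 5), Mul(Rational(2, 3), I, Pow(314, Rational(1, 2))))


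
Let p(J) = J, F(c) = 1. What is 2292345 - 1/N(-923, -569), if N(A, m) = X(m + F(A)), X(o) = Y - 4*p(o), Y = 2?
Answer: 5212792529/2274 ≈ 2.2923e+6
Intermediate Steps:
X(o) = 2 - 4*o
N(A, m) = -2 - 4*m (N(A, m) = 2 - 4*(m + 1) = 2 - 4*(1 + m) = 2 + (-4 - 4*m) = -2 - 4*m)
2292345 - 1/N(-923, -569) = 2292345 - 1/(-2 - 4*(-569)) = 2292345 - 1/(-2 + 2276) = 2292345 - 1/2274 = 5212792529/2274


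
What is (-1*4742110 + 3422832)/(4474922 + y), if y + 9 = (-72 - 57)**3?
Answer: -659639/1164112 ≈ -0.56665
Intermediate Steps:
y = -2146698 (y = -9 + (-72 - 57)**3 = -9 + (-129)**3 = -9 - 2146689 = -2146698)
(-1*4742110 + 3422832)/(4474922 + y) = (-1*4742110 + 3422832)/(4474922 - 2146698) = (-4742110 + 3422832)/2328224 = -1319278*1/2328224 = -659639/1164112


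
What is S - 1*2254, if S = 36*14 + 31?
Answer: -1719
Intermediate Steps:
S = 535 (S = 504 + 31 = 535)
S - 1*2254 = 535 - 1*2254 = 535 - 2254 = -1719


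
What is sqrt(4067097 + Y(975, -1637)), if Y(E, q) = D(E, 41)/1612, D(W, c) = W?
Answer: 21*sqrt(35451073)/62 ≈ 2016.7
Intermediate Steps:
Y(E, q) = E/1612
sqrt(4067097 + Y(975, -1637)) = sqrt(4067097 + (1/1612)*975) = sqrt(4067097 + 75/124) = sqrt(504320103/124) = 21*sqrt(35451073)/62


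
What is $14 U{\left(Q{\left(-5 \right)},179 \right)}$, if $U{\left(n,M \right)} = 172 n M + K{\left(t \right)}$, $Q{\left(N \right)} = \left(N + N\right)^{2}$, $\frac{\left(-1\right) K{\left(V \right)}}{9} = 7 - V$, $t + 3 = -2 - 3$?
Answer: $43101310$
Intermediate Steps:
$t = -8$ ($t = -3 - 5 = -8$)
$K{\left(V \right)} = -63 + 9 V$ ($K{\left(V \right)} = - 9 \left(7 - V\right) = -63 + 9 V$)
$Q{\left(N \right)} = 4 N^{2}$ ($Q{\left(N \right)} = \left(2 N\right)^{2} = 4 N^{2}$)
$U{\left(n,M \right)} = -135 + 172 M n$ ($U{\left(n,M \right)} = 172 n M + \left(-63 + 9 \left(-8\right)\right) = 172 M n - 135 = -135 + 172 M n$)
$14 U{\left(Q{\left(-5 \right)},179 \right)} = 14 \left(-135 + 172 \cdot 179 \cdot 4 \left(-5\right)^{2}\right) = 14 \left(-135 + 172 \cdot 179 \cdot 4 \cdot 25\right) = 14 \left(-135 + 172 \cdot 179 \cdot 100\right) = 14 \left(-135 + 3078800\right) = 14 \cdot 3078665 = 43101310$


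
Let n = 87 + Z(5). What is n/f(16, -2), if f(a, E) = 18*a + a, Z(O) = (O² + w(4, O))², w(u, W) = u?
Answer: 58/19 ≈ 3.0526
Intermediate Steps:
Z(O) = (4 + O²)² (Z(O) = (O² + 4)² = (4 + O²)²)
f(a, E) = 19*a
n = 928 (n = 87 + (4 + 5²)² = 87 + (4 + 25)² = 87 + 29² = 87 + 841 = 928)
n/f(16, -2) = 928/((19*16)) = 928/304 = 928*(1/304) = 58/19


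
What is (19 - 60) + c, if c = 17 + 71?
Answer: 47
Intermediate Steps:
c = 88
(19 - 60) + c = (19 - 60) + 88 = -41 + 88 = 47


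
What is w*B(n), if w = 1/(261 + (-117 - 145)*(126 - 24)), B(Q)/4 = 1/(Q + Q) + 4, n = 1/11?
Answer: -38/26463 ≈ -0.0014360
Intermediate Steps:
n = 1/11 ≈ 0.090909
B(Q) = 16 + 2/Q (B(Q) = 4*(1/(Q + Q) + 4) = 4*(1/(2*Q) + 4) = 4*(4 + 1/(2*Q)) = 16 + 2/Q)
w = -1/26463 (w = 1/(261 - 262*102) = 1/(261 - 26724) = 1/(-26463) = -1/26463 ≈ -3.7789e-5)
w*B(n) = -(16 + 2/(1/11))/26463 = -(16 + 2*11)/26463 = -(16 + 22)/26463 = -1/26463*38 = -38/26463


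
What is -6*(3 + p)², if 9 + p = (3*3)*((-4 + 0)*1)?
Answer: -10584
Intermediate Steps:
p = -45 (p = -9 + (3*3)*((-4 + 0)*1) = -9 + 9*(-4*1) = -9 + 9*(-4) = -9 - 36 = -45)
-6*(3 + p)² = -6*(3 - 45)² = -6*(-42)² = -6*1764 = -10584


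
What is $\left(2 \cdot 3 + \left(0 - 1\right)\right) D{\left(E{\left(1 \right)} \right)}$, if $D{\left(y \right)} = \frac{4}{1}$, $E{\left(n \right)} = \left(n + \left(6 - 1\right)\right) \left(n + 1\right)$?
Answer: $20$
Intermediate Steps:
$E{\left(n \right)} = \left(1 + n\right) \left(5 + n\right)$ ($E{\left(n \right)} = \left(n + \left(6 - 1\right)\right) \left(1 + n\right) = \left(n + 5\right) \left(1 + n\right) = \left(5 + n\right) \left(1 + n\right) = \left(1 + n\right) \left(5 + n\right)$)
$D{\left(y \right)} = 4$ ($D{\left(y \right)} = 4 \cdot 1 = 4$)
$\left(2 \cdot 3 + \left(0 - 1\right)\right) D{\left(E{\left(1 \right)} \right)} = \left(2 \cdot 3 + \left(0 - 1\right)\right) 4 = \left(6 + \left(0 - 1\right)\right) 4 = \left(6 - 1\right) 4 = 5 \cdot 4 = 20$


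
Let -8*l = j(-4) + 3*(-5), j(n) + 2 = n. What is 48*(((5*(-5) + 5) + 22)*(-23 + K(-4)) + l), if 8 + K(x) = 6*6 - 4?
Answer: 222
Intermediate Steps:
j(n) = -2 + n
K(x) = 24 (K(x) = -8 + (6*6 - 4) = -8 + (36 - 4) = -8 + 32 = 24)
l = 21/8 (l = -((-2 - 4) + 3*(-5))/8 = -(-6 - 15)/8 = -⅛*(-21) = 21/8 ≈ 2.6250)
48*(((5*(-5) + 5) + 22)*(-23 + K(-4)) + l) = 48*(((5*(-5) + 5) + 22)*(-23 + 24) + 21/8) = 48*(((-25 + 5) + 22)*1 + 21/8) = 48*((-20 + 22)*1 + 21/8) = 48*(2*1 + 21/8) = 48*(2 + 21/8) = 48*(37/8) = 222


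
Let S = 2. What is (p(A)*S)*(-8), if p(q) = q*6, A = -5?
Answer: 480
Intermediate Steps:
p(q) = 6*q
(p(A)*S)*(-8) = ((6*(-5))*2)*(-8) = -30*2*(-8) = -60*(-8) = 480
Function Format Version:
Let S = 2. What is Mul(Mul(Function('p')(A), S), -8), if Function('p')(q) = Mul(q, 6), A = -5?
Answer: 480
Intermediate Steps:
Function('p')(q) = Mul(6, q)
Mul(Mul(Function('p')(A), S), -8) = Mul(Mul(Mul(6, -5), 2), -8) = Mul(Mul(-30, 2), -8) = Mul(-60, -8) = 480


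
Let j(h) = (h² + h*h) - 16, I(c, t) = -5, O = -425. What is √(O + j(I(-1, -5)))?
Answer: I*√391 ≈ 19.774*I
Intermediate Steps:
j(h) = -16 + 2*h² (j(h) = (h² + h²) - 16 = 2*h² - 16 = -16 + 2*h²)
√(O + j(I(-1, -5))) = √(-425 + (-16 + 2*(-5)²)) = √(-425 + (-16 + 2*25)) = √(-425 + (-16 + 50)) = √(-425 + 34) = √(-391) = I*√391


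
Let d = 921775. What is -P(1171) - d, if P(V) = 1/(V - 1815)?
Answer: -593623099/644 ≈ -9.2178e+5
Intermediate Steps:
P(V) = 1/(-1815 + V)
-P(1171) - d = -1/(-1815 + 1171) - 1*921775 = -1/(-644) - 921775 = -1*(-1/644) - 921775 = 1/644 - 921775 = -593623099/644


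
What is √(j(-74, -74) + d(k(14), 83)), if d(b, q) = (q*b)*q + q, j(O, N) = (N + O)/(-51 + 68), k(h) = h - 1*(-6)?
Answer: 91*√4811/17 ≈ 371.29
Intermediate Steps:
k(h) = 6 + h (k(h) = h + 6 = 6 + h)
j(O, N) = N/17 + O/17 (j(O, N) = (N + O)/17 = (N + O)*(1/17) = N/17 + O/17)
d(b, q) = q + b*q² (d(b, q) = (b*q)*q + q = b*q² + q = q + b*q²)
√(j(-74, -74) + d(k(14), 83)) = √(((1/17)*(-74) + (1/17)*(-74)) + 83*(1 + (6 + 14)*83)) = √((-74/17 - 74/17) + 83*(1 + 20*83)) = √(-148/17 + 83*(1 + 1660)) = √(-148/17 + 83*1661) = √(-148/17 + 137863) = √(2343523/17) = 91*√4811/17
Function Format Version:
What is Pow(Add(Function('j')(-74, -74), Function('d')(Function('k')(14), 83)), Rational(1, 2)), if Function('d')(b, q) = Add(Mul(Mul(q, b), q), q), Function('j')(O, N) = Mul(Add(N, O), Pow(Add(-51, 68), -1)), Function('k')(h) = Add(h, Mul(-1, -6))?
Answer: Mul(Rational(91, 17), Pow(4811, Rational(1, 2))) ≈ 371.29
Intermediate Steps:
Function('k')(h) = Add(6, h) (Function('k')(h) = Add(h, 6) = Add(6, h))
Function('j')(O, N) = Add(Mul(Rational(1, 17), N), Mul(Rational(1, 17), O)) (Function('j')(O, N) = Mul(Add(N, O), Pow(17, -1)) = Mul(Add(N, O), Rational(1, 17)) = Add(Mul(Rational(1, 17), N), Mul(Rational(1, 17), O)))
Function('d')(b, q) = Add(q, Mul(b, Pow(q, 2))) (Function('d')(b, q) = Add(Mul(Mul(b, q), q), q) = Add(Mul(b, Pow(q, 2)), q) = Add(q, Mul(b, Pow(q, 2))))
Pow(Add(Function('j')(-74, -74), Function('d')(Function('k')(14), 83)), Rational(1, 2)) = Pow(Add(Add(Mul(Rational(1, 17), -74), Mul(Rational(1, 17), -74)), Mul(83, Add(1, Mul(Add(6, 14), 83)))), Rational(1, 2)) = Pow(Add(Add(Rational(-74, 17), Rational(-74, 17)), Mul(83, Add(1, Mul(20, 83)))), Rational(1, 2)) = Pow(Add(Rational(-148, 17), Mul(83, Add(1, 1660))), Rational(1, 2)) = Pow(Add(Rational(-148, 17), Mul(83, 1661)), Rational(1, 2)) = Pow(Add(Rational(-148, 17), 137863), Rational(1, 2)) = Pow(Rational(2343523, 17), Rational(1, 2)) = Mul(Rational(91, 17), Pow(4811, Rational(1, 2)))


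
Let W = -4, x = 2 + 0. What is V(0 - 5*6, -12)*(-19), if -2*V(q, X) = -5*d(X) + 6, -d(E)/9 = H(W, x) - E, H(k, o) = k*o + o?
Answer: 2622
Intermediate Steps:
x = 2
H(k, o) = o + k*o
d(E) = 54 + 9*E (d(E) = -9*(2*(1 - 4) - E) = -9*(2*(-3) - E) = -9*(-6 - E) = 54 + 9*E)
V(q, X) = 132 + 45*X/2 (V(q, X) = -(-5*(54 + 9*X) + 6)/2 = -((-270 - 45*X) + 6)/2 = -(-264 - 45*X)/2 = 132 + 45*X/2)
V(0 - 5*6, -12)*(-19) = (132 + (45/2)*(-12))*(-19) = (132 - 270)*(-19) = -138*(-19) = 2622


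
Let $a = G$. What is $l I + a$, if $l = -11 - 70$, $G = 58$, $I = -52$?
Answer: $4270$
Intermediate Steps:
$l = -81$
$a = 58$
$l I + a = \left(-81\right) \left(-52\right) + 58 = 4212 + 58 = 4270$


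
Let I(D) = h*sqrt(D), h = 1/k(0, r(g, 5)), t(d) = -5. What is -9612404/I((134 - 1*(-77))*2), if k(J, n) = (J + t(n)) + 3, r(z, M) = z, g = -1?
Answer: 9612404*sqrt(422)/211 ≈ 9.3585e+5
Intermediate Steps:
k(J, n) = -2 + J (k(J, n) = (J - 5) + 3 = (-5 + J) + 3 = -2 + J)
h = -1/2 (h = 1/(-2 + 0) = 1/(-2) = -1/2 ≈ -0.50000)
I(D) = -sqrt(D)/2
-9612404/I((134 - 1*(-77))*2) = -9612404*(-sqrt(2)/sqrt(134 - 1*(-77))) = -9612404*(-sqrt(2)/sqrt(134 + 77)) = -9612404*(-sqrt(422)/211) = -(-9612404)*sqrt(422)/211 = 9612404*sqrt(422)/211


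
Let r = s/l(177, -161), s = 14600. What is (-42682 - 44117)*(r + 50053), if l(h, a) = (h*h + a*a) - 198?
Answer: -61966638415611/14263 ≈ -4.3446e+9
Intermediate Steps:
l(h, a) = -198 + a**2 + h**2 (l(h, a) = (h**2 + a**2) - 198 = (a**2 + h**2) - 198 = -198 + a**2 + h**2)
r = 3650/14263 (r = 14600/(-198 + (-161)**2 + 177**2) = 14600/(-198 + 25921 + 31329) = 14600/57052 = 14600*(1/57052) = 3650/14263 ≈ 0.25591)
(-42682 - 44117)*(r + 50053) = (-42682 - 44117)*(3650/14263 + 50053) = -86799*713909589/14263 = -61966638415611/14263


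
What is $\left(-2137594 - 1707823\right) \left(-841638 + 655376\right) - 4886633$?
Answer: $716250174621$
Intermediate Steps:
$\left(-2137594 - 1707823\right) \left(-841638 + 655376\right) - 4886633 = \left(-3845417\right) \left(-186262\right) - 4886633 = 716255061254 - 4886633 = 716250174621$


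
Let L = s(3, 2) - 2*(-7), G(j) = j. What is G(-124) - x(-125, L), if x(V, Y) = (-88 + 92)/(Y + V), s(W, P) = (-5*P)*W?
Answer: -17480/141 ≈ -123.97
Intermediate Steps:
s(W, P) = -5*P*W
L = -16 (L = -5*2*3 - 2*(-7) = -30 + 14 = -16)
x(V, Y) = 4/(V + Y)
G(-124) - x(-125, L) = -124 - 4/(-125 - 16) = -124 - 4/(-141) = -124 - 4*(-1)/141 = -124 - 1*(-4/141) = -124 + 4/141 = -17480/141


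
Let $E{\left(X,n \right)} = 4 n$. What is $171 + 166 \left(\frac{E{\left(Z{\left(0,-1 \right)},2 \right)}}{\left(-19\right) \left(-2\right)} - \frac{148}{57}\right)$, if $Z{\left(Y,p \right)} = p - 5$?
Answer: $- \frac{12829}{57} \approx -225.07$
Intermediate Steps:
$Z{\left(Y,p \right)} = -5 + p$
$171 + 166 \left(\frac{E{\left(Z{\left(0,-1 \right)},2 \right)}}{\left(-19\right) \left(-2\right)} - \frac{148}{57}\right) = 171 + 166 \left(\frac{4 \cdot 2}{\left(-19\right) \left(-2\right)} - \frac{148}{57}\right) = 171 + 166 \left(\frac{8}{38} - \frac{148}{57}\right) = 171 + 166 \left(8 \cdot \frac{1}{38} - \frac{148}{57}\right) = 171 + 166 \left(\frac{4}{19} - \frac{148}{57}\right) = 171 + 166 \left(- \frac{136}{57}\right) = 171 - \frac{22576}{57} = - \frac{12829}{57}$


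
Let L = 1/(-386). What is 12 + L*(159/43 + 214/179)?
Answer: 35614841/2971042 ≈ 11.987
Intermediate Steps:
L = -1/386 ≈ -0.0025907
12 + L*(159/43 + 214/179) = 12 - (159/43 + 214/179)/386 = 12 - 1/386*37663/7697 = 12 - 37663/2971042 = 35614841/2971042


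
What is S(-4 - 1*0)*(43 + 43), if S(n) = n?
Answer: -344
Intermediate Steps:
S(-4 - 1*0)*(43 + 43) = (-4 - 1*0)*(43 + 43) = (-4 + 0)*86 = -4*86 = -344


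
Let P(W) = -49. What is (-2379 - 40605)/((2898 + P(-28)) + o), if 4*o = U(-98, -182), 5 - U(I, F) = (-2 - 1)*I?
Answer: -171936/11107 ≈ -15.480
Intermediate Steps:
U(I, F) = 5 + 3*I (U(I, F) = 5 - (-2 - 1)*I = 5 - (-3)*I = 5 + 3*I)
o = -289/4 (o = (5 + 3*(-98))/4 = (5 - 294)/4 = (¼)*(-289) = -289/4 ≈ -72.250)
(-2379 - 40605)/((2898 + P(-28)) + o) = (-2379 - 40605)/((2898 - 49) - 289/4) = -42984/(2849 - 289/4) = -42984/11107/4 = -42984*4/11107 = -171936/11107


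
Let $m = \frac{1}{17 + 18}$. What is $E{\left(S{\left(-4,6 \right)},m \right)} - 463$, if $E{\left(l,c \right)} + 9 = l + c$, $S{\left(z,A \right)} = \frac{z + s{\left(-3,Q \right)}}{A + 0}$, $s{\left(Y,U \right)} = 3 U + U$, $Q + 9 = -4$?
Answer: $- \frac{50537}{105} \approx -481.3$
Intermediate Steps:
$Q = -13$ ($Q = -9 - 4 = -13$)
$m = \frac{1}{35} \approx 0.028571$
$s{\left(Y,U \right)} = 4 U$
$S{\left(z,A \right)} = \frac{-52 + z}{A}$ ($S{\left(z,A \right)} = \frac{z + 4 \left(-13\right)}{A + 0} = \frac{z - 52}{A} = \frac{-52 + z}{A}$)
$E{\left(l,c \right)} = -9 + c + l$ ($E{\left(l,c \right)} = -9 + \left(l + c\right) = -9 + \left(c + l\right) = -9 + c + l$)
$E{\left(S{\left(-4,6 \right)},m \right)} - 463 = \left(-9 + \frac{1}{35} + \frac{-52 - 4}{6}\right) - 463 = \left(-9 + \frac{1}{35} + \frac{1}{6} \left(-56\right)\right) - 463 = \left(-9 + \frac{1}{35} - \frac{28}{3}\right) - 463 = - \frac{1922}{105} - 463 = - \frac{50537}{105}$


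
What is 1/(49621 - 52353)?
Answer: -1/2732 ≈ -0.00036603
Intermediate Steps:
1/(49621 - 52353) = 1/(-2732) = -1/2732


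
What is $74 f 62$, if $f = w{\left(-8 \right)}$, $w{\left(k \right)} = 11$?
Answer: $50468$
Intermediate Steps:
$f = 11$
$74 f 62 = 74 \cdot 11 \cdot 62 = 814 \cdot 62 = 50468$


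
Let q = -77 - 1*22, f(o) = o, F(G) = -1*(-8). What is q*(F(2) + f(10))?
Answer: -1782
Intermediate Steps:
F(G) = 8
q = -99 (q = -77 - 22 = -99)
q*(F(2) + f(10)) = -99*(8 + 10) = -99*18 = -1782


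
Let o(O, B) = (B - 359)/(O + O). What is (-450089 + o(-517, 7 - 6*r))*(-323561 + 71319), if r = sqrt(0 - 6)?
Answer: 5335969392414/47 - 756726*I*sqrt(6)/517 ≈ 1.1353e+11 - 3585.3*I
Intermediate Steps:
r = I*sqrt(6) (r = sqrt(-6) = I*sqrt(6) ≈ 2.4495*I)
o(O, B) = (-359 + B)/(2*O) (o(O, B) = (-359 + B)/((2*O)) = (-359 + B)*(1/(2*O)) = (-359 + B)/(2*O))
(-450089 + o(-517, 7 - 6*r))*(-323561 + 71319) = (-450089 + (1/2)*(-359 + (7 - 6*I*sqrt(6)))/(-517))*(-323561 + 71319) = (-450089 + (1/2)*(-1/517)*(-359 + (7 - 6*I*sqrt(6))))*(-252242) = (-450089 + (1/2)*(-1/517)*(-352 - 6*I*sqrt(6)))*(-252242) = (-450089 + (16/47 + 3*I*sqrt(6)/517))*(-252242) = (-21154167/47 + 3*I*sqrt(6)/517)*(-252242) = 5335969392414/47 - 756726*I*sqrt(6)/517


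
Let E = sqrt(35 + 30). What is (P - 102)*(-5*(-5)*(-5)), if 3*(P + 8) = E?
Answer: 13750 - 125*sqrt(65)/3 ≈ 13414.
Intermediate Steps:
E = sqrt(65) ≈ 8.0623
P = -8 + sqrt(65)/3 ≈ -5.3126
(P - 102)*(-5*(-5)*(-5)) = ((-8 + sqrt(65)/3) - 102)*(-5*(-5)*(-5)) = (-110 + sqrt(65)/3)*(25*(-5)) = (-110 + sqrt(65)/3)*(-125) = 13750 - 125*sqrt(65)/3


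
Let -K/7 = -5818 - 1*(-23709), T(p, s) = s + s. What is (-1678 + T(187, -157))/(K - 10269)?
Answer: 996/67753 ≈ 0.014700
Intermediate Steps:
T(p, s) = 2*s
K = -125237 (K = -7*(-5818 - 1*(-23709)) = -7*(-5818 + 23709) = -7*17891 = -125237)
(-1678 + T(187, -157))/(K - 10269) = (-1678 + 2*(-157))/(-125237 - 10269) = (-1678 - 314)/(-135506) = -1992*(-1/135506) = 996/67753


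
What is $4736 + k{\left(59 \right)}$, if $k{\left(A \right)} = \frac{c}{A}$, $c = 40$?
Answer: $\frac{279464}{59} \approx 4736.7$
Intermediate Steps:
$k{\left(A \right)} = \frac{40}{A}$
$4736 + k{\left(59 \right)} = 4736 + \frac{40}{59} = \frac{279464}{59}$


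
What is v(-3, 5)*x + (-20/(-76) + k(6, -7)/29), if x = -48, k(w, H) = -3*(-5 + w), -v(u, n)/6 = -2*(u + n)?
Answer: -634664/551 ≈ -1151.8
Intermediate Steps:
v(u, n) = 12*n + 12*u (v(u, n) = -(-12)*(u + n) = -(-12)*(n + u) = -6*(-2*n - 2*u) = 12*n + 12*u)
k(w, H) = 15 - 3*w
v(-3, 5)*x + (-20/(-76) + k(6, -7)/29) = (12*5 + 12*(-3))*(-48) + (-20/(-76) + (15 - 3*6)/29) = (60 - 36)*(-48) + (-20*(-1/76) + (15 - 18)*(1/29)) = 24*(-48) + (5/19 - 3*1/29) = -1152 + (5/19 - 3/29) = -1152 + 88/551 = -634664/551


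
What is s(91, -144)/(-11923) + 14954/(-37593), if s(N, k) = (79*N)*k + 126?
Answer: 38733841828/448221339 ≈ 86.417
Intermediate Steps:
s(N, k) = 126 + 79*N*k (s(N, k) = 79*N*k + 126 = 126 + 79*N*k)
s(91, -144)/(-11923) + 14954/(-37593) = (126 + 79*91*(-144))/(-11923) + 14954/(-37593) = (126 - 1035216)*(-1/11923) + 14954*(-1/37593) = -1035090*(-1/11923) - 14954/37593 = 1035090/11923 - 14954/37593 = 38733841828/448221339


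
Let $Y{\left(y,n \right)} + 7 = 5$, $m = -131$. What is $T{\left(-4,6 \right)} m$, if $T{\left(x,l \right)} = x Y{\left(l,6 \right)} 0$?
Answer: $0$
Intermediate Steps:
$Y{\left(y,n \right)} = -2$ ($Y{\left(y,n \right)} = -7 + 5 = -2$)
$T{\left(x,l \right)} = 0$ ($T{\left(x,l \right)} = x \left(-2\right) 0 = - 2 x 0 = 0$)
$T{\left(-4,6 \right)} m = 0 \left(-131\right) = 0$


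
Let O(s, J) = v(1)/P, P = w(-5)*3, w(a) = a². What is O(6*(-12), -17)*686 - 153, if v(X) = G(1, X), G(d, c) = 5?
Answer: -1609/15 ≈ -107.27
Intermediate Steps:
v(X) = 5
P = 75 (P = (-5)²*3 = 25*3 = 75)
O(s, J) = 1/15 (O(s, J) = 5/75 = 5*(1/75) = 1/15)
O(6*(-12), -17)*686 - 153 = (1/15)*686 - 153 = 686/15 - 153 = -1609/15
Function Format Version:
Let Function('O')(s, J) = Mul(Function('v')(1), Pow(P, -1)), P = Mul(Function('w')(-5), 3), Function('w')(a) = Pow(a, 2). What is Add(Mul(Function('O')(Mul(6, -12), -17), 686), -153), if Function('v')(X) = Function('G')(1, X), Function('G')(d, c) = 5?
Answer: Rational(-1609, 15) ≈ -107.27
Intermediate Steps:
Function('v')(X) = 5
P = 75 (P = Mul(Pow(-5, 2), 3) = Mul(25, 3) = 75)
Function('O')(s, J) = Rational(1, 15) (Function('O')(s, J) = Mul(5, Pow(75, -1)) = Mul(5, Rational(1, 75)) = Rational(1, 15))
Add(Mul(Function('O')(Mul(6, -12), -17), 686), -153) = Add(Mul(Rational(1, 15), 686), -153) = Add(Rational(686, 15), -153) = Rational(-1609, 15)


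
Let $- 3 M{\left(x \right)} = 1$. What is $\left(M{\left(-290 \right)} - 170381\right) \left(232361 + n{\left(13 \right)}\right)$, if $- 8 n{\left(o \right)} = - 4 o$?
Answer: $- \frac{118773253420}{3} \approx -3.9591 \cdot 10^{10}$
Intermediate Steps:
$n{\left(o \right)} = \frac{o}{2}$ ($n{\left(o \right)} = - \frac{\left(-4\right) o}{8} = \frac{o}{2}$)
$M{\left(x \right)} = - \frac{1}{3}$ ($M{\left(x \right)} = \left(- \frac{1}{3}\right) 1 = - \frac{1}{3}$)
$\left(M{\left(-290 \right)} - 170381\right) \left(232361 + n{\left(13 \right)}\right) = \left(- \frac{1}{3} - 170381\right) \left(232361 + \frac{1}{2} \cdot 13\right) = - \frac{511144 \left(232361 + \frac{13}{2}\right)}{3} = \left(- \frac{511144}{3}\right) \frac{464735}{2} = - \frac{118773253420}{3}$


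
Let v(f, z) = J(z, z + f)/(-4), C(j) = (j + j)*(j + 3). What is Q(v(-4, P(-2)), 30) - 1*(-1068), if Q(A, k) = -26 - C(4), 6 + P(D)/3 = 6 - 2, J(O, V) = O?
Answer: 986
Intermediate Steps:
P(D) = -6 (P(D) = -18 + 3*(6 - 2) = -18 + 3*4 = -18 + 12 = -6)
C(j) = 2*j*(3 + j) (C(j) = (2*j)*(3 + j) = 2*j*(3 + j))
v(f, z) = -z/4 (v(f, z) = z/(-4) = z*(-¼) = -z/4)
Q(A, k) = -82 (Q(A, k) = -26 - 2*4*(3 + 4) = -26 - 2*4*7 = -26 - 1*56 = -26 - 56 = -82)
Q(v(-4, P(-2)), 30) - 1*(-1068) = -82 - 1*(-1068) = -82 + 1068 = 986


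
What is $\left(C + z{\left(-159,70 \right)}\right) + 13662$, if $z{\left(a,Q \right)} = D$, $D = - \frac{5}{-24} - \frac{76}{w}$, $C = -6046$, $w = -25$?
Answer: $\frac{4571549}{600} \approx 7619.3$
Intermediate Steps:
$D = \frac{1949}{600}$ ($D = - \frac{5}{-24} - \frac{76}{-25} = \left(-5\right) \left(- \frac{1}{24}\right) - - \frac{76}{25} = \frac{5}{24} + \frac{76}{25} = \frac{1949}{600} \approx 3.2483$)
$z{\left(a,Q \right)} = \frac{1949}{600}$
$\left(C + z{\left(-159,70 \right)}\right) + 13662 = \left(-6046 + \frac{1949}{600}\right) + 13662 = - \frac{3625651}{600} + 13662 = \frac{4571549}{600}$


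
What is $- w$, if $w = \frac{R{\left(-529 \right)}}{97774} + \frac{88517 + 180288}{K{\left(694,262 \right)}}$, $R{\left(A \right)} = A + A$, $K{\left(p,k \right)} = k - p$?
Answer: $\frac{13141298563}{21119184} \approx 622.24$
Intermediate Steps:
$R{\left(A \right)} = 2 A$
$w = - \frac{13141298563}{21119184}$ ($w = \frac{2 \left(-529\right)}{97774} + \frac{88517 + 180288}{262 - 694} = \left(-1058\right) \frac{1}{97774} + \frac{268805}{262 - 694} = - \frac{529}{48887} + \frac{268805}{-432} = - \frac{529}{48887} + 268805 \left(- \frac{1}{432}\right) = - \frac{529}{48887} - \frac{268805}{432} = - \frac{13141298563}{21119184} \approx -622.24$)
$- w = \left(-1\right) \left(- \frac{13141298563}{21119184}\right) = \frac{13141298563}{21119184}$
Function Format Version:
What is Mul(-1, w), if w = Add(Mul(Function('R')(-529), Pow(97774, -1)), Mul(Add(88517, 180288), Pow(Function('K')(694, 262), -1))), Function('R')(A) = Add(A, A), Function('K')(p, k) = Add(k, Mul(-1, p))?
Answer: Rational(13141298563, 21119184) ≈ 622.24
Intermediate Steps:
Function('R')(A) = Mul(2, A)
w = Rational(-13141298563, 21119184) (w = Add(Mul(Mul(2, -529), Pow(97774, -1)), Mul(Add(88517, 180288), Pow(Add(262, Mul(-1, 694)), -1))) = Add(Mul(-1058, Rational(1, 97774)), Mul(268805, Pow(Add(262, -694), -1))) = Add(Rational(-529, 48887), Mul(268805, Pow(-432, -1))) = Add(Rational(-529, 48887), Mul(268805, Rational(-1, 432))) = Add(Rational(-529, 48887), Rational(-268805, 432)) = Rational(-13141298563, 21119184) ≈ -622.24)
Mul(-1, w) = Mul(-1, Rational(-13141298563, 21119184)) = Rational(13141298563, 21119184)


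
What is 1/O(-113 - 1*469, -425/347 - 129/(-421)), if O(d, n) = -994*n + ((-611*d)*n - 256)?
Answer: -146087/47612316768 ≈ -3.0683e-6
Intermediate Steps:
O(d, n) = -256 - 994*n - 611*d*n (O(d, n) = -994*n + (-611*d*n - 256) = -994*n + (-256 - 611*d*n) = -256 - 994*n - 611*d*n)
1/O(-113 - 1*469, -425/347 - 129/(-421)) = 1/(-256 - 994*(-425/347 - 129/(-421)) - 611*(-113 - 1*469)*(-425/347 - 129/(-421))) = 1/(-256 - 994*(-425*1/347 - 129*(-1/421)) - 611*(-113 - 469)*(-425*1/347 - 129*(-1/421))) = 1/(-256 - 994*(-425/347 + 129/421) - 611*(-582)*(-425/347 + 129/421)) = 1/(-256 - 994*(-134162/146087) - 611*(-582)*(-134162/146087)) = 1/(-256 + 133357028/146087 - 47708275524/146087) = 1/(-47612316768/146087) = -146087/47612316768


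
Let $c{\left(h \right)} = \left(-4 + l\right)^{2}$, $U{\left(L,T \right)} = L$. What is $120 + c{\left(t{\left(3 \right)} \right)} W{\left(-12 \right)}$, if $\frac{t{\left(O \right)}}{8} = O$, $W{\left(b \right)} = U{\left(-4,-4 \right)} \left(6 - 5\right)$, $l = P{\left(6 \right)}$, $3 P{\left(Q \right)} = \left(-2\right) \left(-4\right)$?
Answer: $\frac{1016}{9} \approx 112.89$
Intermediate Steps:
$P{\left(Q \right)} = \frac{8}{3}$ ($P{\left(Q \right)} = \frac{\left(-2\right) \left(-4\right)}{3} = \frac{1}{3} \cdot 8 = \frac{8}{3}$)
$l = \frac{8}{3} \approx 2.6667$
$W{\left(b \right)} = -4$ ($W{\left(b \right)} = - 4 \left(6 - 5\right) = \left(-4\right) 1 = -4$)
$t{\left(O \right)} = 8 O$
$c{\left(h \right)} = \frac{16}{9}$ ($c{\left(h \right)} = \left(-4 + \frac{8}{3}\right)^{2} = \left(- \frac{4}{3}\right)^{2} = \frac{16}{9}$)
$120 + c{\left(t{\left(3 \right)} \right)} W{\left(-12 \right)} = 120 + \frac{16}{9} \left(-4\right) = 120 - \frac{64}{9} = \frac{1016}{9}$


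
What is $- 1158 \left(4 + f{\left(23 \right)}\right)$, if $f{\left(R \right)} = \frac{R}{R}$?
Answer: $-5790$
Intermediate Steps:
$f{\left(R \right)} = 1$
$- 1158 \left(4 + f{\left(23 \right)}\right) = - 1158 \left(4 + 1\right) = \left(-1158\right) 5 = -5790$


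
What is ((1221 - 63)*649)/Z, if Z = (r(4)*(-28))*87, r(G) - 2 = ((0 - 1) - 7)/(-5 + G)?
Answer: -125257/4060 ≈ -30.851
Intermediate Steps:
r(G) = 2 - 8/(-5 + G) (r(G) = 2 + ((0 - 1) - 7)/(-5 + G) = 2 + (-1 - 7)/(-5 + G) = 2 - 8/(-5 + G))
Z = -24360 (Z = ((2*(-9 + 4)/(-5 + 4))*(-28))*87 = ((2*(-5)/(-1))*(-28))*87 = ((2*(-1)*(-5))*(-28))*87 = (10*(-28))*87 = -280*87 = -24360)
((1221 - 63)*649)/Z = ((1221 - 63)*649)/(-24360) = (1158*649)*(-1/24360) = 751542*(-1/24360) = -125257/4060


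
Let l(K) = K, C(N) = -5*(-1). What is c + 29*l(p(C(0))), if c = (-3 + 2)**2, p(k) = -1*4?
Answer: -115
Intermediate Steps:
C(N) = 5
p(k) = -4
c = 1 (c = (-1)**2 = 1)
c + 29*l(p(C(0))) = 1 + 29*(-4) = 1 - 116 = -115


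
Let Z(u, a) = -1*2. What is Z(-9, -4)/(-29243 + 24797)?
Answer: 1/2223 ≈ 0.00044984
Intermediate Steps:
Z(u, a) = -2
Z(-9, -4)/(-29243 + 24797) = -2/(-29243 + 24797) = -2/(-4446) = -2*(-1/4446) = 1/2223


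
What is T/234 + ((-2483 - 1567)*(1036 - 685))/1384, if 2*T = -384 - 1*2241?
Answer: -6967900/6747 ≈ -1032.7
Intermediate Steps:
T = -2625/2 (T = (-384 - 1*2241)/2 = (-384 - 2241)/2 = (½)*(-2625) = -2625/2 ≈ -1312.5)
T/234 + ((-2483 - 1567)*(1036 - 685))/1384 = -2625/2/234 + ((-2483 - 1567)*(1036 - 685))/1384 = -2625/2*1/234 - 4050*351*(1/1384) = -875/156 - 1421550*1/1384 = -875/156 - 710775/692 = -6967900/6747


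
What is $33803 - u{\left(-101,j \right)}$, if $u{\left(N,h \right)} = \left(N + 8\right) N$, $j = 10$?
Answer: $24410$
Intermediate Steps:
$u{\left(N,h \right)} = N \left(8 + N\right)$ ($u{\left(N,h \right)} = \left(8 + N\right) N = N \left(8 + N\right)$)
$33803 - u{\left(-101,j \right)} = 33803 - - 101 \left(8 - 101\right) = 33803 - \left(-101\right) \left(-93\right) = 33803 - 9393 = 24410$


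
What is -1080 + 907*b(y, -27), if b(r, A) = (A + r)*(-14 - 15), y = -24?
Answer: 1340373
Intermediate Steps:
b(r, A) = -29*A - 29*r (b(r, A) = (A + r)*(-29) = -29*A - 29*r)
-1080 + 907*b(y, -27) = -1080 + 907*(-29*(-27) - 29*(-24)) = -1080 + 907*(783 + 696) = -1080 + 907*1479 = -1080 + 1341453 = 1340373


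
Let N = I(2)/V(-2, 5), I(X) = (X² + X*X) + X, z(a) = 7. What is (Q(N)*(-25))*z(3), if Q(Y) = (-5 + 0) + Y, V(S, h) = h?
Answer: 525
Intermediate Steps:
I(X) = X + 2*X² (I(X) = (X² + X²) + X = 2*X² + X = X + 2*X²)
N = 2 (N = (2*(1 + 2*2))/5 = (2*(1 + 4))*(⅕) = (2*5)*(⅕) = 10*(⅕) = 2)
Q(Y) = -5 + Y
(Q(N)*(-25))*z(3) = ((-5 + 2)*(-25))*7 = -3*(-25)*7 = 75*7 = 525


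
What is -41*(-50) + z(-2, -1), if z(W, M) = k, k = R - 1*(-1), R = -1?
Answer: 2050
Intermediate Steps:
k = 0 (k = -1 - 1*(-1) = -1 + 1 = 0)
z(W, M) = 0
-41*(-50) + z(-2, -1) = -41*(-50) + 0 = 2050 + 0 = 2050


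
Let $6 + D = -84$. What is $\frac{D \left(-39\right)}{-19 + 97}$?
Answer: $45$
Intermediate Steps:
$D = -90$ ($D = -6 - 84 = -90$)
$\frac{D \left(-39\right)}{-19 + 97} = \frac{\left(-90\right) \left(-39\right)}{-19 + 97} = \frac{3510}{78} = 3510 \cdot \frac{1}{78} = 45$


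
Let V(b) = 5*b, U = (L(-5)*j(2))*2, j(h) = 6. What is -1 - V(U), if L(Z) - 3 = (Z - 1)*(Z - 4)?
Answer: -3421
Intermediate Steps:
L(Z) = 3 + (-1 + Z)*(-4 + Z) (L(Z) = 3 + (Z - 1)*(Z - 4) = 3 + (-1 + Z)*(-4 + Z))
U = 684 (U = ((7 + (-5)² - 5*(-5))*6)*2 = ((7 + 25 + 25)*6)*2 = (57*6)*2 = 342*2 = 684)
-1 - V(U) = -1 - 5*684 = -1 - 1*3420 = -1 - 3420 = -3421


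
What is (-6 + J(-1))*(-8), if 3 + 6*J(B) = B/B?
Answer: 152/3 ≈ 50.667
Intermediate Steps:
J(B) = -⅓ (J(B) = -½ + (B/B)/6 = -½ + (⅙)*1 = -½ + ⅙ = -⅓)
(-6 + J(-1))*(-8) = (-6 - ⅓)*(-8) = -19/3*(-8) = 152/3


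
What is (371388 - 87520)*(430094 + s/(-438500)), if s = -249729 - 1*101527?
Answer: 13384132801357552/109625 ≈ 1.2209e+11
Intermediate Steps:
s = -351256 (s = -249729 - 101527 = -351256)
(371388 - 87520)*(430094 + s/(-438500)) = (371388 - 87520)*(430094 - 351256/(-438500)) = 283868*(430094 - 351256*(-1/438500)) = 283868*(430094 + 87814/109625) = 283868*(47149142564/109625) = 13384132801357552/109625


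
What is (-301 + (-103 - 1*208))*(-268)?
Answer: 164016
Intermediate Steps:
(-301 + (-103 - 1*208))*(-268) = (-301 + (-103 - 208))*(-268) = (-301 - 311)*(-268) = -612*(-268) = 164016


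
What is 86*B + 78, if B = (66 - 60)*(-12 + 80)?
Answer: 35166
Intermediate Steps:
B = 408 (B = 6*68 = 408)
86*B + 78 = 86*408 + 78 = 35088 + 78 = 35166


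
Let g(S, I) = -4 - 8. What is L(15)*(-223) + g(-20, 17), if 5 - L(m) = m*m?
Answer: 49048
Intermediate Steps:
L(m) = 5 - m² (L(m) = 5 - m*m = 5 - m²)
g(S, I) = -12
L(15)*(-223) + g(-20, 17) = (5 - 1*15²)*(-223) - 12 = (5 - 1*225)*(-223) - 12 = (5 - 225)*(-223) - 12 = -220*(-223) - 12 = 49060 - 12 = 49048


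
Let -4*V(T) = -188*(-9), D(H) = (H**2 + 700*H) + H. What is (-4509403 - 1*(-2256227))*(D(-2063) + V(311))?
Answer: -6330034350408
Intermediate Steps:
D(H) = H**2 + 701*H
V(T) = -423 (V(T) = -(-47)*(-9) = -1/4*1692 = -423)
(-4509403 - 1*(-2256227))*(D(-2063) + V(311)) = (-4509403 - 1*(-2256227))*(-2063*(701 - 2063) - 423) = (-4509403 + 2256227)*(-2063*(-1362) - 423) = -2253176*(2809806 - 423) = -2253176*2809383 = -6330034350408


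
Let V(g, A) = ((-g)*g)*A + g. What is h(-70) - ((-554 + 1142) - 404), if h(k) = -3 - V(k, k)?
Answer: -343117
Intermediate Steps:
V(g, A) = g - A*g² (V(g, A) = (-g²)*A + g = -A*g² + g = g - A*g²)
h(k) = -3 - k*(1 - k²) (h(k) = -3 - k*(1 - k*k) = -3 - k*(1 - k²))
h(-70) - ((-554 + 1142) - 404) = (-3 + (-70)³ - 1*(-70)) - ((-554 + 1142) - 404) = (-3 - 343000 + 70) - (588 - 404) = -342933 - 1*184 = -342933 - 184 = -343117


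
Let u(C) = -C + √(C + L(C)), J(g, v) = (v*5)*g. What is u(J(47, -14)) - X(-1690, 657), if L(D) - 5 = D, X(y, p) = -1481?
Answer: 4771 + 5*I*√263 ≈ 4771.0 + 81.086*I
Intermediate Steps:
L(D) = 5 + D
J(g, v) = 5*g*v (J(g, v) = (5*v)*g = 5*g*v)
u(C) = √(5 + 2*C) - C (u(C) = -C + √(C + (5 + C)) = -C + √(5 + 2*C) = √(5 + 2*C) - C)
u(J(47, -14)) - X(-1690, 657) = (√(5 + 2*(5*47*(-14))) - 5*47*(-14)) - 1*(-1481) = (√(5 + 2*(-3290)) - 1*(-3290)) + 1481 = (√(5 - 6580) + 3290) + 1481 = (√(-6575) + 3290) + 1481 = (5*I*√263 + 3290) + 1481 = (3290 + 5*I*√263) + 1481 = 4771 + 5*I*√263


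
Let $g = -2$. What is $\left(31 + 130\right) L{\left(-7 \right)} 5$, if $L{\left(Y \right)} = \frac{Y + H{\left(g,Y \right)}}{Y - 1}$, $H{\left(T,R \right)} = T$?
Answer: $\frac{7245}{8} \approx 905.63$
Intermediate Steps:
$L{\left(Y \right)} = \frac{-2 + Y}{-1 + Y}$ ($L{\left(Y \right)} = \frac{Y - 2}{Y - 1} = \frac{-2 + Y}{-1 + Y}$)
$\left(31 + 130\right) L{\left(-7 \right)} 5 = \left(31 + 130\right) \frac{-2 - 7}{-1 - 7} \cdot 5 = 161 \frac{1}{-8} \left(-9\right) 5 = 161 \left(- \frac{1}{8}\right) \left(-9\right) 5 = 161 \cdot \frac{9}{8} \cdot 5 = 161 \cdot \frac{45}{8} = \frac{7245}{8}$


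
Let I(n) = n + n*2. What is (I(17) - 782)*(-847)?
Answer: 619157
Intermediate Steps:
I(n) = 3*n (I(n) = n + 2*n = 3*n)
(I(17) - 782)*(-847) = (3*17 - 782)*(-847) = (51 - 782)*(-847) = -731*(-847) = 619157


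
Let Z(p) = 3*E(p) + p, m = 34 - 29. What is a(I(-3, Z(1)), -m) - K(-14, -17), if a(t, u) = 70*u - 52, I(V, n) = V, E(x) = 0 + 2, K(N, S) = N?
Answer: -388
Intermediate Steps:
m = 5
E(x) = 2
Z(p) = 6 + p (Z(p) = 3*2 + p = 6 + p)
a(t, u) = -52 + 70*u
a(I(-3, Z(1)), -m) - K(-14, -17) = (-52 + 70*(-1*5)) - 1*(-14) = (-52 + 70*(-5)) + 14 = (-52 - 350) + 14 = -402 + 14 = -388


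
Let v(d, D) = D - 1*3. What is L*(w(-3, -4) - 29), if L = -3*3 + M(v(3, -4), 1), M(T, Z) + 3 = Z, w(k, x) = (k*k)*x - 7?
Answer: 792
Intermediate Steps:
v(d, D) = -3 + D (v(d, D) = D - 3 = -3 + D)
w(k, x) = -7 + x*k**2 (w(k, x) = k**2*x - 7 = x*k**2 - 7 = -7 + x*k**2)
M(T, Z) = -3 + Z
L = -11 (L = -3*3 + (-3 + 1) = -9 - 2 = -11)
L*(w(-3, -4) - 29) = -11*((-7 - 4*(-3)**2) - 29) = -11*((-7 - 4*9) - 29) = -11*((-7 - 36) - 29) = -11*(-43 - 29) = -11*(-72) = 792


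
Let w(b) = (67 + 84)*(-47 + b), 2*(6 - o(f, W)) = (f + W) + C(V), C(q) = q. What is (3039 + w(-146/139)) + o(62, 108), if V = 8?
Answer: -597645/139 ≈ -4299.6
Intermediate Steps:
o(f, W) = 2 - W/2 - f/2 (o(f, W) = 6 - ((f + W) + 8)/2 = 6 - ((W + f) + 8)/2 = 6 - (8 + W + f)/2 = 6 + (-4 - W/2 - f/2) = 2 - W/2 - f/2)
w(b) = -7097 + 151*b (w(b) = 151*(-47 + b) = -7097 + 151*b)
(3039 + w(-146/139)) + o(62, 108) = (3039 + (-7097 + 151*(-146/139))) + (2 - ½*108 - ½*62) = (3039 + (-7097 + 151*(-146*1/139))) + (2 - 54 - 31) = (3039 + (-7097 + 151*(-146/139))) - 83 = (3039 + (-7097 - 22046/139)) - 83 = (3039 - 1008529/139) - 83 = -586108/139 - 83 = -597645/139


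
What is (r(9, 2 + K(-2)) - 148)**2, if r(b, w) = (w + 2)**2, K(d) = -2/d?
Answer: 15129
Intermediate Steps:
r(b, w) = (2 + w)**2
(r(9, 2 + K(-2)) - 148)**2 = ((2 + (2 - 2/(-2)))**2 - 148)**2 = ((2 + (2 - 2*(-1/2)))**2 - 148)**2 = ((2 + (2 + 1))**2 - 148)**2 = ((2 + 3)**2 - 148)**2 = (5**2 - 148)**2 = (25 - 148)**2 = (-123)**2 = 15129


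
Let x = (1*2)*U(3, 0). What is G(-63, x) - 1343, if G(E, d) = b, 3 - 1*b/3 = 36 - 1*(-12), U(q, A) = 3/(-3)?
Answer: -1478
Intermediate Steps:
U(q, A) = -1 (U(q, A) = 3*(-⅓) = -1)
x = -2 (x = (1*2)*(-1) = 2*(-1) = -2)
b = -135 (b = 9 - 3*(36 - 1*(-12)) = 9 - 3*(36 + 12) = 9 - 3*48 = 9 - 144 = -135)
G(E, d) = -135
G(-63, x) - 1343 = -135 - 1343 = -1478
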